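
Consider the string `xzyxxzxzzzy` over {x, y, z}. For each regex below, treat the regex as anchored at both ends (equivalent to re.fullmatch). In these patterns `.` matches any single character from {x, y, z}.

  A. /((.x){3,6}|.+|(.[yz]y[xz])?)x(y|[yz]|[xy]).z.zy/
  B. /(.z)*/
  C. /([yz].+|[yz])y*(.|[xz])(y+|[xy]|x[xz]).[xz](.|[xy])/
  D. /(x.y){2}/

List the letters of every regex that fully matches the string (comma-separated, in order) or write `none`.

A

A → match
B → no match
C → no match
D → no match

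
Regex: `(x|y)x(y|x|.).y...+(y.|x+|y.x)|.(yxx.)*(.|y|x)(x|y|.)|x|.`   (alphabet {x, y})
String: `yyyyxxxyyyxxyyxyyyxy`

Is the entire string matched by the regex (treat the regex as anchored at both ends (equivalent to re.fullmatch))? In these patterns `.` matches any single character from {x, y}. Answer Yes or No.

No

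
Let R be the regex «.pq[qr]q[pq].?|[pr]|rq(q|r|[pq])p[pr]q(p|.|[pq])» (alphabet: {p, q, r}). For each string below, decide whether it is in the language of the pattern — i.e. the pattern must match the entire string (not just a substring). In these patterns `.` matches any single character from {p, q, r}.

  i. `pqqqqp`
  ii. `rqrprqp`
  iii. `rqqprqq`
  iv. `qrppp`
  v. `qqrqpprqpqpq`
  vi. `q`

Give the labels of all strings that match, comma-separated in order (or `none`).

ii, iii

i → no match
ii → match
iii → match
iv → no match
v → no match
vi → no match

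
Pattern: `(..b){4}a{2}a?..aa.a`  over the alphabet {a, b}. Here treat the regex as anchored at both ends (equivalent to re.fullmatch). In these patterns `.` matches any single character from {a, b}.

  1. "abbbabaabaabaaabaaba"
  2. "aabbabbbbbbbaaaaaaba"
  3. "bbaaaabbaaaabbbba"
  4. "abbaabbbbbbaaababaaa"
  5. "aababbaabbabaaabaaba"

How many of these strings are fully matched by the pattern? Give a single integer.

1 → match
2 → match
3 → no match
4 → no match
5 → match
Total matched: 3

3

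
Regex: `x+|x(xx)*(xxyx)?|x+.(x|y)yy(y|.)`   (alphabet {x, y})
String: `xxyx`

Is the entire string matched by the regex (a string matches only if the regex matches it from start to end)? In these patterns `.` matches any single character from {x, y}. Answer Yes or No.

No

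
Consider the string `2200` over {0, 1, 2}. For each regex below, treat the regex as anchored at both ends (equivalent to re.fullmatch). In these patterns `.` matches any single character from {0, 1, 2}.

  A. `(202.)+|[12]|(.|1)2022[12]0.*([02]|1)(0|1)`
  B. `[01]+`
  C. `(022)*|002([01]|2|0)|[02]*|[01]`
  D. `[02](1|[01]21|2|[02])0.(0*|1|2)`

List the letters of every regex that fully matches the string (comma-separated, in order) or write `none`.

A → no match
B → no match
C → match
D → match

C, D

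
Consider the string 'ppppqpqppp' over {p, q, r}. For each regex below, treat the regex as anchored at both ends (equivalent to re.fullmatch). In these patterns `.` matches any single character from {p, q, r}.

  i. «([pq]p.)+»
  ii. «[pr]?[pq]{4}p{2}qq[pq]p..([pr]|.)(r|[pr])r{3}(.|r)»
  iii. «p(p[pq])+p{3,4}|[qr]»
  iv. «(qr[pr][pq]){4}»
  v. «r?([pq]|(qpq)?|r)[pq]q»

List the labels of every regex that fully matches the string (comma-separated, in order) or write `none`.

iii

i → no match
ii → no match
iii → match
iv → no match — must start with 'qr'
v → no match — must end with 'q'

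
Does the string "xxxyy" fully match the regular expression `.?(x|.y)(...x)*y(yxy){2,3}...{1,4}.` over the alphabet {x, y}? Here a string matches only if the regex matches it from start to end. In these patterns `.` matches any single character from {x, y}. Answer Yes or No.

No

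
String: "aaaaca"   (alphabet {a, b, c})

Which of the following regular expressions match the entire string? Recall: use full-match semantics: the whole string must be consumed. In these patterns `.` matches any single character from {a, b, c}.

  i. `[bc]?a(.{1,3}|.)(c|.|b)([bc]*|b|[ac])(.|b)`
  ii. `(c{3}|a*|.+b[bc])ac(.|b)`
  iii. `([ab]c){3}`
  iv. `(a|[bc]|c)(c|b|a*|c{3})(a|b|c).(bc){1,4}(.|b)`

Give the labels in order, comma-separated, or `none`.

i, ii

i → match
ii → match
iii → no match — must end with "c"
iv → no match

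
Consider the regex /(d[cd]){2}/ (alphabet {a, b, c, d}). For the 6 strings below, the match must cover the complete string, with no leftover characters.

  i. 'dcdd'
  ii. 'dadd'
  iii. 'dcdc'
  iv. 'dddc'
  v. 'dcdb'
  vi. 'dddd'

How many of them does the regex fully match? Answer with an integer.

i → match
ii → no match
iii → match
iv → match
v → no match
vi → match
Total matched: 4

4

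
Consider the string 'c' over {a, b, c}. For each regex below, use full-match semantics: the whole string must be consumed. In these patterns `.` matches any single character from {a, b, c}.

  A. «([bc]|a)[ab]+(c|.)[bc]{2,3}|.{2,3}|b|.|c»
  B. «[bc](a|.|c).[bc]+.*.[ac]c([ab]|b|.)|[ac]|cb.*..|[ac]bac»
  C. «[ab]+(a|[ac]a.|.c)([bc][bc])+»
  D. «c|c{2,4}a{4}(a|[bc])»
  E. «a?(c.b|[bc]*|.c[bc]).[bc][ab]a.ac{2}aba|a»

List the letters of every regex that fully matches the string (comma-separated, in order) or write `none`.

A, B, D

A → match
B → match
C → no match
D → match
E → no match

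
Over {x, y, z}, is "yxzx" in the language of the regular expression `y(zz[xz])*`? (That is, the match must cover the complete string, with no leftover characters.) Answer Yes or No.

No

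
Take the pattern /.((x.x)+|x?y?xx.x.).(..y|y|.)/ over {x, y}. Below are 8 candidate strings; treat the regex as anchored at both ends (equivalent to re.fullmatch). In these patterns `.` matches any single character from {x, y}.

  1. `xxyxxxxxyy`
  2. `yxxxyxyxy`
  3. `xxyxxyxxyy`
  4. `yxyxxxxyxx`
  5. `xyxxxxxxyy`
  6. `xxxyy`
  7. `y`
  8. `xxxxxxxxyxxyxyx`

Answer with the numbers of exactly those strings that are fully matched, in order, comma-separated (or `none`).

1, 2, 3, 4, 8

1. `xxyxxxxxyy` → match
2. `yxxxyxyxy` → match
3. `xxyxxyxxyy` → match
4. `yxyxxxxyxx` → match
5. `xyxxxxxxyy` → no match
6. `xxxyy` → no match
7. `y` → no match
8 → match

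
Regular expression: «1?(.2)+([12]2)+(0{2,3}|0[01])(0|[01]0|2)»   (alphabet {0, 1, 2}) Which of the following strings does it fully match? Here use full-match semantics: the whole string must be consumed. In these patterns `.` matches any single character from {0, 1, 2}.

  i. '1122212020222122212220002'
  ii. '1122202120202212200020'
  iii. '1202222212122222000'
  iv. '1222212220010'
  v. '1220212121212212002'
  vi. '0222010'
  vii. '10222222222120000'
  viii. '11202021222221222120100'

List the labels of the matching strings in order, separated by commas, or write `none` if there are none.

i → match
ii → no match
iii → match
iv → match
v → no match
vi → match
vii → match
viii → match

i, iii, iv, vi, vii, viii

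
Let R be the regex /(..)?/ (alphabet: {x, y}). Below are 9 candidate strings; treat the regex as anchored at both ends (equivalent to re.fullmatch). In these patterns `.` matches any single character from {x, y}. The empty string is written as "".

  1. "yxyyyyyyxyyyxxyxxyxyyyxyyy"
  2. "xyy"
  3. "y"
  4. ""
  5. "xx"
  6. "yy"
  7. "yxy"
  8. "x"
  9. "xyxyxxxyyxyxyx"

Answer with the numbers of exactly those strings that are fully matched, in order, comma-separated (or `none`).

1 → no match
2 → no match
3 → no match
4 → match
5 → match
6 → match
7 → no match
8 → no match
9 → no match

4, 5, 6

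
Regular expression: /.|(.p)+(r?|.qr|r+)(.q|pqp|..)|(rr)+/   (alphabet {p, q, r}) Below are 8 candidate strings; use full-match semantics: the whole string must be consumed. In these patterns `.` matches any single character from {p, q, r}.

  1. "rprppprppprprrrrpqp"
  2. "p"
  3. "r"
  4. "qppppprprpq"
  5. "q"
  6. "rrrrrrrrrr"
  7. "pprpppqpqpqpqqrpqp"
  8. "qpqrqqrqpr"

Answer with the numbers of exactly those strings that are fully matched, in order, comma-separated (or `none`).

1 → match
2 → match
3 → match
4 → match
5 → match
6 → match
7 → match
8 → no match

1, 2, 3, 4, 5, 6, 7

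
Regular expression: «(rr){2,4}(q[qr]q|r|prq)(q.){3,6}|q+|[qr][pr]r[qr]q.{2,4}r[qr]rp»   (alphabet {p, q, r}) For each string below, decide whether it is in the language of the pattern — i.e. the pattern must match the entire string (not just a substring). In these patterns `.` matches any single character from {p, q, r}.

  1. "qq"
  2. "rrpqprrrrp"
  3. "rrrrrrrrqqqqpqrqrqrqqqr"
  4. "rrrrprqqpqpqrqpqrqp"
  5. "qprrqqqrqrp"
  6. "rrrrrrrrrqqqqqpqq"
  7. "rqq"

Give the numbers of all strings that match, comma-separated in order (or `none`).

1, 3, 4, 5, 6

1. "qq" → match
2. "rrpqprrrrp" → no match
3 → match
4 → match
5. "qprrqqqrqrp" → match
6 → match
7. "rqq" → no match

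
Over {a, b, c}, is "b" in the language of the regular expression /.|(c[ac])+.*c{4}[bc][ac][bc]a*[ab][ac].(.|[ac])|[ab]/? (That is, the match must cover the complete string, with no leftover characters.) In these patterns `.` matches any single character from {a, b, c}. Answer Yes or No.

Yes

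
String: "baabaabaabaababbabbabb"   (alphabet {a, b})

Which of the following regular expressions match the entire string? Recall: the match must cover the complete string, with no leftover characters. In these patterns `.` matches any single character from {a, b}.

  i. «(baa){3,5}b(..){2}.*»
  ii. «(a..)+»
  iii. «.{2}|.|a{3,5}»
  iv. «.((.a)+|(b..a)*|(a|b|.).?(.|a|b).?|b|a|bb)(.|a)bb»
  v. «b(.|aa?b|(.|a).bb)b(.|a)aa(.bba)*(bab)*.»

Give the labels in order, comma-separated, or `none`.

i

i → match
ii → no match — must start with "a"
iii → no match
iv → no match
v → no match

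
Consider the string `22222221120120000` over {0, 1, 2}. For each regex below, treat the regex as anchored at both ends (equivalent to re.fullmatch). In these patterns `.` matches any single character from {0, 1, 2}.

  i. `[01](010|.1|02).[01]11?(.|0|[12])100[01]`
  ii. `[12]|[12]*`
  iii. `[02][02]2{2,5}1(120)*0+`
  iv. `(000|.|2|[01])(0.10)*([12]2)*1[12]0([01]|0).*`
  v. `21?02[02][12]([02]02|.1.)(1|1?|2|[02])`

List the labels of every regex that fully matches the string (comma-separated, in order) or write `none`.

iii

i → no match
ii → no match
iii → match
iv → no match
v → no match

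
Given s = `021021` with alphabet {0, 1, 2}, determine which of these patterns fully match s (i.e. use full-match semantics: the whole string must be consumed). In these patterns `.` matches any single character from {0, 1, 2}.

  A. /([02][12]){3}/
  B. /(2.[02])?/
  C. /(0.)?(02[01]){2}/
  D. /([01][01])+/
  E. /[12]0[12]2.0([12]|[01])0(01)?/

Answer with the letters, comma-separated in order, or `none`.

A → no match
B → no match
C → match
D → no match
E → no match

C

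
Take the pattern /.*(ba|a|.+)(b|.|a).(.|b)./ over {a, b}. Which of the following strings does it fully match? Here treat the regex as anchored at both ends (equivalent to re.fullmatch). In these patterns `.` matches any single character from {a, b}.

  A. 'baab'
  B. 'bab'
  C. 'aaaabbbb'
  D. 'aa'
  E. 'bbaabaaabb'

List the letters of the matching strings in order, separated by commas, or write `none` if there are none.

A → no match
B → no match
C → match
D → no match
E → match

C, E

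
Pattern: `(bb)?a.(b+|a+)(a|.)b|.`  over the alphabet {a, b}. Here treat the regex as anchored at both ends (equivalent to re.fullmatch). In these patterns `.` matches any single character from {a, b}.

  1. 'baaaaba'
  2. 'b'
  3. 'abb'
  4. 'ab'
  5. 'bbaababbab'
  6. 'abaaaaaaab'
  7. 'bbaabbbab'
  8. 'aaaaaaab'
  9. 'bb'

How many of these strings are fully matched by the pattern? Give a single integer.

4

1. 'baaaaba' → no match
2. 'b' → match
3. 'abb' → no match
4. 'ab' → no match
5. 'bbaababbab' → no match
6. 'abaaaaaaab' → match
7. 'bbaabbbab' → match
8. 'aaaaaaab' → match
9. 'bb' → no match
Total matched: 4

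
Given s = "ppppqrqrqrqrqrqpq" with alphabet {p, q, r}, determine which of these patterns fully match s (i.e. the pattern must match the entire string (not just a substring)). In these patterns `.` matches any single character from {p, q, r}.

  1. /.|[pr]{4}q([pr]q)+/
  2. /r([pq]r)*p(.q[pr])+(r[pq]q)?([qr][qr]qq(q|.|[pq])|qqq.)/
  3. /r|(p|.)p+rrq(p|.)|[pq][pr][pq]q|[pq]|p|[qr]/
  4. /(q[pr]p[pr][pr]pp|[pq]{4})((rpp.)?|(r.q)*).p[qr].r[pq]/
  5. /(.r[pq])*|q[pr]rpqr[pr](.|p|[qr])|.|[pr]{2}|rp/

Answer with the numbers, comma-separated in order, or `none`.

1 → match
2 → no match — must start with "r"
3 → no match
4 → no match
5 → no match

1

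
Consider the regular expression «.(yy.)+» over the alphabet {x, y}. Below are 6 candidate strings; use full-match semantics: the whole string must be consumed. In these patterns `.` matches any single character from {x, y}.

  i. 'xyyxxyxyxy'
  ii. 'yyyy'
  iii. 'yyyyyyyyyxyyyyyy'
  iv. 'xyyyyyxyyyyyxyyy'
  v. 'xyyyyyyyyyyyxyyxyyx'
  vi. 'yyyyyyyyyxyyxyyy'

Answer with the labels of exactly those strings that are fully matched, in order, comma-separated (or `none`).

ii, iii, iv, v, vi

i. 'xyyxxyxyxy' → no match
ii. 'yyyy' → match
iii → match
iv → match
v → match
vi → match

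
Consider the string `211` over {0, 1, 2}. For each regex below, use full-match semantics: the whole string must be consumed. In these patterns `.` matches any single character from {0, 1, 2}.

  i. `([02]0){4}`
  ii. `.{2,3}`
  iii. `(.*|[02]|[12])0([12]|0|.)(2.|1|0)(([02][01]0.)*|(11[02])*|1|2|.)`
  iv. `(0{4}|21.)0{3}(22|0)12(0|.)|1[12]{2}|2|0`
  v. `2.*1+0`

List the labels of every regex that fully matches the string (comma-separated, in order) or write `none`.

ii

i → no match — must end with `0`
ii → match
iii → no match
iv → no match
v → no match — must end with `10`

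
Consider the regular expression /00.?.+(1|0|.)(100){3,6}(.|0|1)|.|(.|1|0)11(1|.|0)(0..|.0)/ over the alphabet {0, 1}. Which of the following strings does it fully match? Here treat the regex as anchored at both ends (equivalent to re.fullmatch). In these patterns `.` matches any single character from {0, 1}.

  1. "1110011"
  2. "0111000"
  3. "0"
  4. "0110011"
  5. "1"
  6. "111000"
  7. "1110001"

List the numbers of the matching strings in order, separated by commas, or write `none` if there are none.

1, 2, 3, 4, 5, 6, 7

1. "1110011" → match
2. "0111000" → match
3. "0" → match
4. "0110011" → match
5. "1" → match
6. "111000" → match
7. "1110001" → match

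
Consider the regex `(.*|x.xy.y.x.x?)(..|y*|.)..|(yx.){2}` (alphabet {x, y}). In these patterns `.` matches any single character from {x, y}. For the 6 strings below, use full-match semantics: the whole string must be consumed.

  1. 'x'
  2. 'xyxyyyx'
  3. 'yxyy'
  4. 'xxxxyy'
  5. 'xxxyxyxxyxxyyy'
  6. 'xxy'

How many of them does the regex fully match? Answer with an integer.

1 → no match
2 → match
3 → match
4 → match
5 → match
6 → match
Total matched: 5

5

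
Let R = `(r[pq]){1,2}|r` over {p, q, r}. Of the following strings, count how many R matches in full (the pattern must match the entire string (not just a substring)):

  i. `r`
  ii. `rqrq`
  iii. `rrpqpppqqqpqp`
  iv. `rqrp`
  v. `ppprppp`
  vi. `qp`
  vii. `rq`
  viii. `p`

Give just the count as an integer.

i → match
ii → match
iii → no match
iv → match
v → no match — must start with `r`
vi → no match — must start with `r`
vii → match
viii → no match — must start with `r`
Total matched: 4

4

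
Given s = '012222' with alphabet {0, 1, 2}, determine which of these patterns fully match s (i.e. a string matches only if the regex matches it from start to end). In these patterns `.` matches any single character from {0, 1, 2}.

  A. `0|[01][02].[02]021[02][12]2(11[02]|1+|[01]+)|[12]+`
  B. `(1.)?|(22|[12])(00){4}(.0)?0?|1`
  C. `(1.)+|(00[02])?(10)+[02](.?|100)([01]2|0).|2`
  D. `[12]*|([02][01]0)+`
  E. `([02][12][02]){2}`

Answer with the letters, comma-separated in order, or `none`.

E

A → no match
B → no match
C → no match
D → no match
E → match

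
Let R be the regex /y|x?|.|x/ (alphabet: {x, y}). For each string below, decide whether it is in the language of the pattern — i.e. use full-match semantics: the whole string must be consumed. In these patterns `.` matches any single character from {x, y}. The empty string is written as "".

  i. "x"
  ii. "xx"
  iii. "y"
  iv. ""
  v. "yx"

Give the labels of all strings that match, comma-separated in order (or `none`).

i → match
ii → no match
iii → match
iv → match
v → no match

i, iii, iv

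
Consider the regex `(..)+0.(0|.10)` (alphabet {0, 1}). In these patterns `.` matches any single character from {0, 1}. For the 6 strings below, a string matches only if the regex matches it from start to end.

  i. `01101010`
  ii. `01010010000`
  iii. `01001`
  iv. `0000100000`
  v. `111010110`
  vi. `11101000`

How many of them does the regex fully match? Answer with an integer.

1

i → no match
ii → match
iii → no match
iv → no match
v → no match
vi → no match
Total matched: 1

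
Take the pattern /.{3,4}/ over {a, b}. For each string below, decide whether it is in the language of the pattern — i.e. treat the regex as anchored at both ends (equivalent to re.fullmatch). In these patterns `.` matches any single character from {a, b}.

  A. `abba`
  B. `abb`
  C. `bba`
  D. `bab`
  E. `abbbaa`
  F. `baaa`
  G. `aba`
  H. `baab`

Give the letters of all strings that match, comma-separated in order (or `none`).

A → match
B → match
C → match
D → match
E → no match
F → match
G → match
H → match

A, B, C, D, F, G, H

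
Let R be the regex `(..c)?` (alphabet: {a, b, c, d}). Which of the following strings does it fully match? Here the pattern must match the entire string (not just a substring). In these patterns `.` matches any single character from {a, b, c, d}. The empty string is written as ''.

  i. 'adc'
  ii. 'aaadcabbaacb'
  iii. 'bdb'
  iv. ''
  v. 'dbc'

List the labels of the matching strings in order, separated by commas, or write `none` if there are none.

i, iv, v

i → match
ii → no match
iii → no match
iv → match
v → match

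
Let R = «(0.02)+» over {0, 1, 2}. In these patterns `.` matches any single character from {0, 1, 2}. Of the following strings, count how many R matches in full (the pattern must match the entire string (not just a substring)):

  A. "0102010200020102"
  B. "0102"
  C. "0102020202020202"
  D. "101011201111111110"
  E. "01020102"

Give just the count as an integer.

4

A → match
B → match
C → match
D → no match — must start with "0"
E → match
Total matched: 4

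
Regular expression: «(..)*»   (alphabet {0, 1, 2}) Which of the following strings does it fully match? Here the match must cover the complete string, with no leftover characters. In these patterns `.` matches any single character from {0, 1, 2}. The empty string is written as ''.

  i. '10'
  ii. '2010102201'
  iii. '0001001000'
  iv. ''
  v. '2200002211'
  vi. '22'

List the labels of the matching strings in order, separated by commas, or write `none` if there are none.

i, ii, iii, iv, v, vi

i → match
ii → match
iii → match
iv → match
v → match
vi → match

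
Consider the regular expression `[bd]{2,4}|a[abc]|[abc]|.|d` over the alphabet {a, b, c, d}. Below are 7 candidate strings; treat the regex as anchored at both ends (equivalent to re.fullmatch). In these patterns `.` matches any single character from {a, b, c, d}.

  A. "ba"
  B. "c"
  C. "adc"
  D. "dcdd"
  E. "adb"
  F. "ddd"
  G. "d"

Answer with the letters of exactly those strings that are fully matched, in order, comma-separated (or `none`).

B, F, G

A → no match
B → match
C → no match
D → no match
E → no match
F → match
G → match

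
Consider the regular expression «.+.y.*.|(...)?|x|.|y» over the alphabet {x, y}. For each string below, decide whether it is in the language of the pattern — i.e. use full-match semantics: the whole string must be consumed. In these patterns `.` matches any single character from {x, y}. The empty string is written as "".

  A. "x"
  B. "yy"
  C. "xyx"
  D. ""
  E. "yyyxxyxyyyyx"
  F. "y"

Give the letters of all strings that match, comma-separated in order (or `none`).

A, C, D, E, F

A → match
B → no match
C → match
D → match
E → match
F → match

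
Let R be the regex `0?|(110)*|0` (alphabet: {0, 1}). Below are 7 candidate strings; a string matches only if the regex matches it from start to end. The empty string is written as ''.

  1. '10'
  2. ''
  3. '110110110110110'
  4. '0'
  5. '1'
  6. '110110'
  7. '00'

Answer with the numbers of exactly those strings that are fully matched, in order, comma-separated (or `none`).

2, 3, 4, 6

1 → no match
2 → match
3 → match
4 → match
5 → no match
6 → match
7 → no match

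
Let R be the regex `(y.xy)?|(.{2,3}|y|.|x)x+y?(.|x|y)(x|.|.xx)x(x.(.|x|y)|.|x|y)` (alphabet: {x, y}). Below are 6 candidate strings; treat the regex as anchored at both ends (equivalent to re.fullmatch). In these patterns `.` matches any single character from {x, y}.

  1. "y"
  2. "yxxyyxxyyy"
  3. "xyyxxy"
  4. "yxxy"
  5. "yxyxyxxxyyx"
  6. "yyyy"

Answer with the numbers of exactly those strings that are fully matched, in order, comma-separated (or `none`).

4

1 → no match
2 → no match
3 → no match
4 → match
5 → no match
6 → no match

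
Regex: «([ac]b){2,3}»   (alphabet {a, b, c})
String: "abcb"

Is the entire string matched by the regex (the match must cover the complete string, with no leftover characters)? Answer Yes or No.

Yes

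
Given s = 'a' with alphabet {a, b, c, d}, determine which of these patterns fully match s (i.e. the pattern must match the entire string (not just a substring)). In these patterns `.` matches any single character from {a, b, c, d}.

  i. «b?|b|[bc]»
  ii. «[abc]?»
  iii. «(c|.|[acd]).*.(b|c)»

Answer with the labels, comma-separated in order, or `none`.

ii

i → no match
ii → match
iii → no match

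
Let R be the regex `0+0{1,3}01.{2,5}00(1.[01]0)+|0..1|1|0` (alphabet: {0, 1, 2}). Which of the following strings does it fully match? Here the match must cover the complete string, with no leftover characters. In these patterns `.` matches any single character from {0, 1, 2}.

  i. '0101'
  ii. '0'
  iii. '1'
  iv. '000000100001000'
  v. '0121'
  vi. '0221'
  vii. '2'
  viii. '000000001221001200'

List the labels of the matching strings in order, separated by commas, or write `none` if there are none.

i, ii, iii, iv, v, vi, viii

i → match
ii → match
iii → match
iv → match
v → match
vi → match
vii → no match
viii → match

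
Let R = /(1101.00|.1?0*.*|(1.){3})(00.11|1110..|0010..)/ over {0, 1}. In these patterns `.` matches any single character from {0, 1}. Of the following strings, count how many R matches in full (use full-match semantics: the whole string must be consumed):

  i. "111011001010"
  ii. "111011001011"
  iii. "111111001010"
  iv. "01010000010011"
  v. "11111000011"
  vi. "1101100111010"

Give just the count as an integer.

5

i. "111011001010" → match
ii. "111011001011" → match
iii. "111111001010" → match
iv → no match
v. "11111000011" → match
vi → match
Total matched: 5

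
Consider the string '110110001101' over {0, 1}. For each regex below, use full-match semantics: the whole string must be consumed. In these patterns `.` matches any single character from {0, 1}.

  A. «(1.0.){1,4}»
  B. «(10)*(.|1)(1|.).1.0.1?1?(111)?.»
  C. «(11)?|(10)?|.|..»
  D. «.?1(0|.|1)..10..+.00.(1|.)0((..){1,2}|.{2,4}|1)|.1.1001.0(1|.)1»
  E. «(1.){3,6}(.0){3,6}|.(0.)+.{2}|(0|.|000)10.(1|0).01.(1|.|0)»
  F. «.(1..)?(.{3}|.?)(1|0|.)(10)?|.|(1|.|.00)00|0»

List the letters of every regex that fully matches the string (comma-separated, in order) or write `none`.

A → match
B → no match
C → no match
D → no match
E → no match
F → no match

A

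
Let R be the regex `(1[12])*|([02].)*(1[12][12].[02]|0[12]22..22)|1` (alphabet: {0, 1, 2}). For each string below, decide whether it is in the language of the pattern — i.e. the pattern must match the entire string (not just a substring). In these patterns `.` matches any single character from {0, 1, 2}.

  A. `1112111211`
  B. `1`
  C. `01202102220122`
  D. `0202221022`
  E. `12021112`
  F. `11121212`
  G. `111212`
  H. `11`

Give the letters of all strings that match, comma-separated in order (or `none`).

A, B, C, D, F, G, H

A. `1112111211` → match
B. `1` → match
C → match
D. `0202221022` → match
E. `12021112` → no match
F. `11121212` → match
G. `111212` → match
H. `11` → match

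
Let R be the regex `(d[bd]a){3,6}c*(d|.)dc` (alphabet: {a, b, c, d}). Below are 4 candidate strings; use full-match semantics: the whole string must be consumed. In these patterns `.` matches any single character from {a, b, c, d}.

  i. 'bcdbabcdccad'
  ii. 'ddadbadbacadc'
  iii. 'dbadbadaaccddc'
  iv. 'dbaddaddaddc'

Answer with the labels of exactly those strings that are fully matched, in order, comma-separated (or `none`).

i → no match — must start with 'd'
ii → match
iii → no match
iv → match

ii, iv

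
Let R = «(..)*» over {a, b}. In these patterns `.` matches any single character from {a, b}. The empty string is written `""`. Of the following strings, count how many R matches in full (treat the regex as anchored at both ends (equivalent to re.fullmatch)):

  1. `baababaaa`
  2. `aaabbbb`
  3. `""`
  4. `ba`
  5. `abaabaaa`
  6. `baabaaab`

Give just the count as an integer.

1. `baababaaa` → no match
2. `aaabbbb` → no match
3. `""` → match
4. `ba` → match
5. `abaabaaa` → match
6. `baabaaab` → match
Total matched: 4

4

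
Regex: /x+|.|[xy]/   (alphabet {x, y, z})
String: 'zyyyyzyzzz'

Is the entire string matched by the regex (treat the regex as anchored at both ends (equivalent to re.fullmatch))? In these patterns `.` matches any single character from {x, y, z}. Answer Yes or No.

No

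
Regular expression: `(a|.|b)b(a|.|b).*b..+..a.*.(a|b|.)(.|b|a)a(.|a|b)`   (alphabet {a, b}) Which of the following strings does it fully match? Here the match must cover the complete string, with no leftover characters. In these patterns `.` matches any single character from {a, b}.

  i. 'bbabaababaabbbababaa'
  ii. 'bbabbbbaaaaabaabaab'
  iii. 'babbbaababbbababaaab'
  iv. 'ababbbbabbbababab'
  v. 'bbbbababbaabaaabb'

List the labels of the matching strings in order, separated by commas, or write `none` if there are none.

i → match
ii → match
iii → no match
iv → match
v → no match

i, ii, iv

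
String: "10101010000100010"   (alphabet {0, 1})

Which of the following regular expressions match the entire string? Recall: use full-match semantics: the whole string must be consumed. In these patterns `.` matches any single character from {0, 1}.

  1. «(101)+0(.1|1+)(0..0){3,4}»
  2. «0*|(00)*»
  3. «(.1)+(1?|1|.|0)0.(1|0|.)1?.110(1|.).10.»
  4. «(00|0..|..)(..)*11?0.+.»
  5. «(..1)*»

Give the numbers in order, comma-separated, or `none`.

1, 4

1 → match
2 → no match
3 → no match
4 → match
5 → no match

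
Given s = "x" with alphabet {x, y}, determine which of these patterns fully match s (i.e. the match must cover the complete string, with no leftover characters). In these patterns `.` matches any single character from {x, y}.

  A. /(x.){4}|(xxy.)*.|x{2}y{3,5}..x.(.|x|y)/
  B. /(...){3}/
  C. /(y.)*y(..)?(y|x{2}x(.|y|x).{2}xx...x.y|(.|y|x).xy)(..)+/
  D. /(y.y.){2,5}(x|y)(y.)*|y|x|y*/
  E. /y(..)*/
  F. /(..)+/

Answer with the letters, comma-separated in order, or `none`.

A, D

A → match
B → no match
C → no match
D → match
E → no match — must start with "y"
F → no match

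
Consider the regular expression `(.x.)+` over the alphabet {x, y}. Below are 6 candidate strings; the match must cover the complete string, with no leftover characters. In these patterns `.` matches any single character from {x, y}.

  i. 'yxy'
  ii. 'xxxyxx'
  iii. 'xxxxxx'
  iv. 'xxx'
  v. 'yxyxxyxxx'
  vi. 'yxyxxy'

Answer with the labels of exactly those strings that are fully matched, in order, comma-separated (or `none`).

i, ii, iii, iv, v, vi

i → match
ii → match
iii → match
iv → match
v → match
vi → match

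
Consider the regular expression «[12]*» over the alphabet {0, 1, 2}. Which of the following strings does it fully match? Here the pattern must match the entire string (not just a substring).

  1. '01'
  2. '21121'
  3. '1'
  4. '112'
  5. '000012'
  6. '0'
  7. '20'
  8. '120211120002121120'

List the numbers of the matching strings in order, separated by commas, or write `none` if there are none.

1 → no match
2 → match
3 → match
4 → match
5 → no match
6 → no match
7 → no match
8 → no match

2, 3, 4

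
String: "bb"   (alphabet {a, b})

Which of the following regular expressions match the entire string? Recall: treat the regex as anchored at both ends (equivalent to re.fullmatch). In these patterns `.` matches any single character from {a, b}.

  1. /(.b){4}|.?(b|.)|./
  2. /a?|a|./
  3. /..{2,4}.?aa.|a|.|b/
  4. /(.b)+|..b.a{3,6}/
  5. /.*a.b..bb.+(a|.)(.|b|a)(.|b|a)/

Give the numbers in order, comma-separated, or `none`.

1, 4

1 → match
2 → no match
3 → no match
4 → match
5 → no match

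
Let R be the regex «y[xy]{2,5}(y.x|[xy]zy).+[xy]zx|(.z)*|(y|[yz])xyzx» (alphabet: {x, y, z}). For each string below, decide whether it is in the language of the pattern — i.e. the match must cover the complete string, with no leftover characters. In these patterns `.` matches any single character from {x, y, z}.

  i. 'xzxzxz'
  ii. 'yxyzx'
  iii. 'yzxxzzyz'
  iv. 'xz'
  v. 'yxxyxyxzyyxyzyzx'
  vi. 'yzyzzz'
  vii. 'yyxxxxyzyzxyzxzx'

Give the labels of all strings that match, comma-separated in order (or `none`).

i, ii, iv, v, vi, vii

i → match
ii → match
iii → no match
iv → match
v → match
vi → match
vii → match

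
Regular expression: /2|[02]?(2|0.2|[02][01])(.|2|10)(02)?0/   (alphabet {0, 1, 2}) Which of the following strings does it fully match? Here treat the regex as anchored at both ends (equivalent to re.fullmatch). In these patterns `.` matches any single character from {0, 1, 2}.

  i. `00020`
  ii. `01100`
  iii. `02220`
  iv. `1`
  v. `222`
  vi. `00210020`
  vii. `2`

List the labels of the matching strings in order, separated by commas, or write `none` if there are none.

i, ii, iii, vi, vii

i → match
ii → match
iii → match
iv → no match
v → no match
vi → match
vii → match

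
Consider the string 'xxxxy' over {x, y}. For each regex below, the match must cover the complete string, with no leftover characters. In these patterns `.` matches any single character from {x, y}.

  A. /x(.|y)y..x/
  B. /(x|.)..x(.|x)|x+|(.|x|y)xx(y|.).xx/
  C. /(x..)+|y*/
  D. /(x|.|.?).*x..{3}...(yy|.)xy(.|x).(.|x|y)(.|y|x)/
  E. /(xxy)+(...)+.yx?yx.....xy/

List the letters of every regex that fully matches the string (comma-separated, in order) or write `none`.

A → no match — must end with 'x'
B → match
C → no match
D → no match
E → no match — must start with 'xxy'

B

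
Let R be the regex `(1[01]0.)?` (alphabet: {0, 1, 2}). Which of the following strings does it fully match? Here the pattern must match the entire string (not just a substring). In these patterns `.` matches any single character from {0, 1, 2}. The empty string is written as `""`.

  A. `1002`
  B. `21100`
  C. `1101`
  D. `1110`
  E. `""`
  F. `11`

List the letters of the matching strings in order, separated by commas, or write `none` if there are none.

A, C, E

A → match
B → no match
C → match
D → no match
E → match
F → no match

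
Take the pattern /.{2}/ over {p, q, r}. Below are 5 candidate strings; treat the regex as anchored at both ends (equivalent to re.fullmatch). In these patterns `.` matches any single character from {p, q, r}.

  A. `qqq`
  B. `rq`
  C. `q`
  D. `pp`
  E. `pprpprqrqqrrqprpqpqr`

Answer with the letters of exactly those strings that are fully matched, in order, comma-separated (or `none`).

B, D

A. `qqq` → no match
B. `rq` → match
C. `q` → no match
D. `pp` → match
E → no match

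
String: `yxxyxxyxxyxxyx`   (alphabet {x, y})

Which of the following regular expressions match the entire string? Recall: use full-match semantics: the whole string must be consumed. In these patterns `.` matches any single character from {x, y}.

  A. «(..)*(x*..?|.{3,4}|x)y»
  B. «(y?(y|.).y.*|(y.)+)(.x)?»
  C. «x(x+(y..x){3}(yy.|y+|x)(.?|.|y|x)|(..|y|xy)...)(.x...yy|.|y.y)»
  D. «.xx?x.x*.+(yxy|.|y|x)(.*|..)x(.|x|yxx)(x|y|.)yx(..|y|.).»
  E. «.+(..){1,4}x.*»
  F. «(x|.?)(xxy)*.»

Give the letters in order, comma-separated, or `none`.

A → no match — must end with `y`
B → match
C → no match — must start with `x`
D → no match
E → match
F → match

B, E, F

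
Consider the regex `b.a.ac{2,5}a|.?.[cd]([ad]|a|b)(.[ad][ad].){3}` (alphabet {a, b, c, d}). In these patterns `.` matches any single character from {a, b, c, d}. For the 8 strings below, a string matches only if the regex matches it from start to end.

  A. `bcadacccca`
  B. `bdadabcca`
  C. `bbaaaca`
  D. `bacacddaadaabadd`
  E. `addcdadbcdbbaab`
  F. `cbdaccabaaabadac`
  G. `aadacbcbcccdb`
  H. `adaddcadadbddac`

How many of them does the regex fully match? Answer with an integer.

A → match
B → no match
C → no match
D → match
E → no match
F → no match
G → no match
H → no match
Total matched: 2

2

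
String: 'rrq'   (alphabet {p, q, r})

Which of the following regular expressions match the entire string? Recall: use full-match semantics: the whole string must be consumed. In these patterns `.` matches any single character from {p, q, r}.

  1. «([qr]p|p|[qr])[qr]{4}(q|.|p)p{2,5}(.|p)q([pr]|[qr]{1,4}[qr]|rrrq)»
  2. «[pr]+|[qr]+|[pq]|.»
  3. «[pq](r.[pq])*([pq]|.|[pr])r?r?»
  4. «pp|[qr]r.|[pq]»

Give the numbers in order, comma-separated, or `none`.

2, 4

1 → no match
2 → match
3 → no match
4 → match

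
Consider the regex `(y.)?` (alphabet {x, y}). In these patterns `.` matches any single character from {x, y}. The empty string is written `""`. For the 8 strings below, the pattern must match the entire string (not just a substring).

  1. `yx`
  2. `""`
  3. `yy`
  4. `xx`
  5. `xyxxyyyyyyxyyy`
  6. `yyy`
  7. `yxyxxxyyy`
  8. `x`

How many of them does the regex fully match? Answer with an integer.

1 → match
2 → match
3 → match
4 → no match
5 → no match
6 → no match
7 → no match
8 → no match
Total matched: 3

3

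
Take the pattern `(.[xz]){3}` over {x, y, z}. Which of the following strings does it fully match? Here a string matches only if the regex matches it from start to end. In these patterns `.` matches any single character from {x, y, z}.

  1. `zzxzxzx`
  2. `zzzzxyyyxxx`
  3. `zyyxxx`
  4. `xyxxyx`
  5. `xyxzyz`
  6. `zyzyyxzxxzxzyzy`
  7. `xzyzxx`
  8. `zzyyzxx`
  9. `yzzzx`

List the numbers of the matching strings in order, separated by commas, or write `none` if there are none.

7

1. `zzxzxzx` → no match
2. `zzzzxyyyxxx` → no match
3. `zyyxxx` → no match
4. `xyxxyx` → no match
5. `xyxzyz` → no match
6 → no match
7. `xzyzxx` → match
8. `zzyyzxx` → no match
9. `yzzzx` → no match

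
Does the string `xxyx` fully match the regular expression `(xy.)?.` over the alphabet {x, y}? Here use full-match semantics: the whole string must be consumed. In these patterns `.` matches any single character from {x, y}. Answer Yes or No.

No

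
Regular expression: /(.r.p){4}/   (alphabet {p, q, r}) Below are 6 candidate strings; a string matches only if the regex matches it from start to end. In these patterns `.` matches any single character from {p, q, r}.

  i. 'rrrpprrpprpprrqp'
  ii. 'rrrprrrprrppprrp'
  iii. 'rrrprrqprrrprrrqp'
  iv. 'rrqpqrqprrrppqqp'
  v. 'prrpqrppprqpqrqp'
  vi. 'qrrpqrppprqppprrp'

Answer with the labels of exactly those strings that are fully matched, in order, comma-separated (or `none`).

i, ii, v

i → match
ii → match
iii → no match
iv → no match
v → match
vi → no match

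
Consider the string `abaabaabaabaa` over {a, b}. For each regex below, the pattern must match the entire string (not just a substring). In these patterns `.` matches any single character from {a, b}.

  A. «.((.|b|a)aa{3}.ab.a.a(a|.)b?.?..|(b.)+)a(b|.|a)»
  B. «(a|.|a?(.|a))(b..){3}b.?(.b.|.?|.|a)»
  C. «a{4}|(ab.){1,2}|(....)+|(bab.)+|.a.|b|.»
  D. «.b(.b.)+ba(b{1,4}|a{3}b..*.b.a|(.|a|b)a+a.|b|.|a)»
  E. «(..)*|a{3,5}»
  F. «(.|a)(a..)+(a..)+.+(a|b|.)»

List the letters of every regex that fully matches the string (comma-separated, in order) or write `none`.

A → no match
B → match
C → no match
D → no match
E → no match
F → no match

B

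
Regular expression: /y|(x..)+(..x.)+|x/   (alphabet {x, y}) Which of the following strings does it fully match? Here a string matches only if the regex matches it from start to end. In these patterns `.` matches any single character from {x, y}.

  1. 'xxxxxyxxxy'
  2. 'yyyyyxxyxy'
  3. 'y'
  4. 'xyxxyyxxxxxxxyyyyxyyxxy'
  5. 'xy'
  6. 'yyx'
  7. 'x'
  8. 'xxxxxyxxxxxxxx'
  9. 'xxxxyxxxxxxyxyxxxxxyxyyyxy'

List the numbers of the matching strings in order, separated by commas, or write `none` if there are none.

1. 'xxxxxyxxxy' → match
2. 'yyyyyxxyxy' → no match
3. 'y' → match
4 → match
5. 'xy' → no match
6. 'yyx' → no match
7. 'x' → match
8 → match
9 → match

1, 3, 4, 7, 8, 9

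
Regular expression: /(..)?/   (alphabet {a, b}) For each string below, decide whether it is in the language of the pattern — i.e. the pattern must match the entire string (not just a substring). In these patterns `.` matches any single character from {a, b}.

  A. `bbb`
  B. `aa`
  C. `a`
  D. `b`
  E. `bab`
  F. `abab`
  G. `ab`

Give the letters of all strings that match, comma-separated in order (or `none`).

A. `bbb` → no match
B. `aa` → match
C. `a` → no match
D. `b` → no match
E. `bab` → no match
F. `abab` → no match
G. `ab` → match

B, G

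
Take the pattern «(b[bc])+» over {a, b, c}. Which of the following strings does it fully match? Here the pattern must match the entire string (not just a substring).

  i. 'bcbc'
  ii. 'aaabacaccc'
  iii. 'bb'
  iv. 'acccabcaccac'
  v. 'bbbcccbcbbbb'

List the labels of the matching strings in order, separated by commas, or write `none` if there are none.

i → match
ii → no match — must start with 'b'
iii → match
iv → no match — must start with 'b'
v → no match

i, iii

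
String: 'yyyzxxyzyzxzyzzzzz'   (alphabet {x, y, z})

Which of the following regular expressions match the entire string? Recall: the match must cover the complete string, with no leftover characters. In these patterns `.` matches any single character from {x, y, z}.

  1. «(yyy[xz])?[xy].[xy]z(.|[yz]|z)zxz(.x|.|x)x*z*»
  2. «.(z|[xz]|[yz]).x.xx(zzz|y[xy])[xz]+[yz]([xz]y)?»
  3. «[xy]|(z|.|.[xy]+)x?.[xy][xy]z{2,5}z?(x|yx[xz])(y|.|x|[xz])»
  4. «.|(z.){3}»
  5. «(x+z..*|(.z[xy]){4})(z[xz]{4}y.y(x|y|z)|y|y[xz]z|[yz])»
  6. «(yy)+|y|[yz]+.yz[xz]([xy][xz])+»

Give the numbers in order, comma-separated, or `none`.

1 → match
2 → no match
3 → no match
4 → no match
5 → no match
6 → no match

1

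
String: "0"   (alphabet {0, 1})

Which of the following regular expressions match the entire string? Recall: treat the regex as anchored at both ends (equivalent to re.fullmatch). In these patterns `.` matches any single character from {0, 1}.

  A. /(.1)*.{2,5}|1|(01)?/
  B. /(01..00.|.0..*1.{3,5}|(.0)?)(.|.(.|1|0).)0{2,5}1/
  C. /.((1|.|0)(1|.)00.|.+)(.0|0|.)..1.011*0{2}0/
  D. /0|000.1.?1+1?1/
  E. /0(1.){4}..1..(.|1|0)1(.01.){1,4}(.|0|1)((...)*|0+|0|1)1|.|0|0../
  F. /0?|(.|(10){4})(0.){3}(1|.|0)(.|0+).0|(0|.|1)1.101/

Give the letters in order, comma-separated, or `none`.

A → no match
B → no match — must end with "01"
C → no match — must end with "00"
D → match
E → match
F → match

D, E, F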